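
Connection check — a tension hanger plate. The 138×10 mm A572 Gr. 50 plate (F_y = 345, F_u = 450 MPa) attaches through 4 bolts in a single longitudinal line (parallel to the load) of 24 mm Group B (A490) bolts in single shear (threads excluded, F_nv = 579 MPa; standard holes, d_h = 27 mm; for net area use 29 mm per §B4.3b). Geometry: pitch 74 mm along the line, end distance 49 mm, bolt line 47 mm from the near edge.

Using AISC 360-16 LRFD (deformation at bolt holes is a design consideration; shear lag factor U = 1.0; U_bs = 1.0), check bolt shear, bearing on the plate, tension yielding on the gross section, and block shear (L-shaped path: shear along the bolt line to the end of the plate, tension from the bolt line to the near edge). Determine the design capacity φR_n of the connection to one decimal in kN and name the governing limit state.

Bolt shear: A_b = π(24)²/4 = 452.39 mm². φR_n = 0.75 × 579 × 452.39 × 4 × 1 = 785.8 kN.
Bearing (10 mm plate, F_u = 450 MPa): end bolts L_c = 49 − 27/2 = 35.5, R_n = min(1.2×35.5×10×450, 2.4×24×10×450) = 191.7 kN/bolt; interior L_c = 74 − 27 = 47, R_n = 253.8 kN/bolt. φR_n = 0.75 × (1×191.7 + 3×253.8) = 714.8 kN.
Tension yield (gross): A_g = 138×10 = 1380 mm². φR_n = 0.90 × 345 × 1380 = 428.5 kN.
Block shear: shear path 1×[49+3×74] = 1×271 mm, A_gv = 2710, A_nv = 1×(271 − 3.5×29)×10 = 1695 mm²; tension to near edge: (47 − 0.5×29)×10 = 325 mm². R_n = min(0.6×450×1695, 0.6×345×2710) + 1.0×450×325 = min(457.65, 560.97) + 146.25 = 603.9 kN. φR_n = 0.75 × 603.9 = 452.9 kN.
Governing: min(785.8, 714.8, 428.5, 452.9) = 428.5 kN → gross-section yield.

428.5 kN (gross-section yield governs)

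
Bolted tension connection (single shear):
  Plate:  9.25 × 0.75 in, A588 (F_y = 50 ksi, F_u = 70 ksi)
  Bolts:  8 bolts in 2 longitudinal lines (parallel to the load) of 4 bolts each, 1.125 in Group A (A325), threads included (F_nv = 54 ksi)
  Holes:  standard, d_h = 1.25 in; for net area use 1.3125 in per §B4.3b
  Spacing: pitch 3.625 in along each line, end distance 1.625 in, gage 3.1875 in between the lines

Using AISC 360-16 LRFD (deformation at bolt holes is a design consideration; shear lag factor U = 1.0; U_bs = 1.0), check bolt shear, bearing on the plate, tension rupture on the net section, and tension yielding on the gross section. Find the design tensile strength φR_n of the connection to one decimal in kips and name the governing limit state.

260.9 kips (net-section rupture governs)

Bolt shear: A_b = π(1.125)²/4 = 0.99402 in². φR_n = 0.75 × 54 × 0.99402 × 8 × 1 = 322.1 kips.
Bearing (0.75 in plate, F_u = 70 ksi): end bolts L_c = 1.625 − 1.25/2 = 1, R_n = min(1.2×1×0.75×70, 2.4×1.125×0.75×70) = 63 kips/bolt; interior L_c = 3.625 − 1.25 = 2.375, R_n = 141.75 kips/bolt. φR_n = 0.75 × (2×63 + 6×141.75) = 732.4 kips.
Tension rupture (net): A_n = (9.25 − 2×1.3125)×0.75 = 4.9688 in² (U = 1.0, A_e = A_n). φR_n = 0.75 × 70 × 4.9688 = 260.9 kips.
Tension yield (gross): A_g = 9.25×0.75 = 6.9375 in². φR_n = 0.90 × 50 × 6.9375 = 312.2 kips.
Governing: min(322.1, 732.4, 260.9, 312.2) = 260.9 kips → net-section rupture.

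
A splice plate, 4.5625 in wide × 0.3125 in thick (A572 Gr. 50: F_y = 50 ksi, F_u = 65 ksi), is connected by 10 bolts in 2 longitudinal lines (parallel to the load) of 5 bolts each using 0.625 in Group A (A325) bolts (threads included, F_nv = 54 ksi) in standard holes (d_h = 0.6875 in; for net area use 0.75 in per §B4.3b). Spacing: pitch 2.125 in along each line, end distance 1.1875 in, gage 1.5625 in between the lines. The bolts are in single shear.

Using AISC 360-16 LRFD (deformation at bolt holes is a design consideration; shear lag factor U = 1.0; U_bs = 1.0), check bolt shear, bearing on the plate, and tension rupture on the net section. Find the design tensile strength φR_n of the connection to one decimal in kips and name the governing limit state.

46.7 kips (net-section rupture governs)

Bolt shear: A_b = π(0.625)²/4 = 0.3068 in². φR_n = 0.75 × 54 × 0.3068 × 10 × 1 = 124.3 kips.
Bearing (0.3125 in plate, F_u = 65 ksi): end bolts L_c = 1.1875 − 0.6875/2 = 0.84375, R_n = min(1.2×0.84375×0.3125×65, 2.4×0.625×0.3125×65) = 20.566 kips/bolt; interior L_c = 2.125 − 0.6875 = 1.4375, R_n = 30.469 kips/bolt. φR_n = 0.75 × (2×20.566 + 8×30.469) = 213.7 kips.
Tension rupture (net): A_n = (4.5625 − 2×0.75)×0.3125 = 0.95703 in² (U = 1.0, A_e = A_n). φR_n = 0.75 × 65 × 0.95703 = 46.7 kips.
Governing: min(124.3, 213.7, 46.7) = 46.7 kips → net-section rupture.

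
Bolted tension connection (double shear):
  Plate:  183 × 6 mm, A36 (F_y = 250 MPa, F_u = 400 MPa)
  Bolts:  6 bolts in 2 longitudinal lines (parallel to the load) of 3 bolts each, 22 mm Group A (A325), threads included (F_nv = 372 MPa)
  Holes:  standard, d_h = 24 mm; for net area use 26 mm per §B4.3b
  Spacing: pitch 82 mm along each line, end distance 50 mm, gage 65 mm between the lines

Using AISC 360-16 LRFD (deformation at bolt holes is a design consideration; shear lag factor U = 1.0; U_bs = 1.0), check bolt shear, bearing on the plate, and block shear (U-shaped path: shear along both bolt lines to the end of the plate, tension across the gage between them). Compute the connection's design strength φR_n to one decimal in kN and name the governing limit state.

Bolt shear: A_b = π(22)²/4 = 380.13 mm². φR_n = 0.75 × 372 × 380.13 × 6 × 2 = 1272.7 kN.
Bearing (6 mm plate, F_u = 400 MPa): end bolts L_c = 50 − 24/2 = 38, R_n = min(1.2×38×6×400, 2.4×22×6×400) = 109.44 kN/bolt; interior L_c = 82 − 24 = 58, R_n = 126.72 kN/bolt. φR_n = 0.75 × (2×109.44 + 4×126.72) = 544.3 kN.
Block shear: shear path 2×[50+2×82] = 2×214 mm, A_gv = 2568, A_nv = 2×(214 − 2.5×26)×6 = 1788 mm²; tension across gage: (65 − 1×26)×6 = 234 mm². R_n = min(0.6×400×1788, 0.6×250×2568) + 1.0×400×234 = min(429.12, 385.2) + 93.6 = 478.8 kN. φR_n = 0.75 × 478.8 = 359.1 kN.
Governing: min(1272.7, 544.3, 359.1) = 359.1 kN → block shear.

359.1 kN (block shear governs)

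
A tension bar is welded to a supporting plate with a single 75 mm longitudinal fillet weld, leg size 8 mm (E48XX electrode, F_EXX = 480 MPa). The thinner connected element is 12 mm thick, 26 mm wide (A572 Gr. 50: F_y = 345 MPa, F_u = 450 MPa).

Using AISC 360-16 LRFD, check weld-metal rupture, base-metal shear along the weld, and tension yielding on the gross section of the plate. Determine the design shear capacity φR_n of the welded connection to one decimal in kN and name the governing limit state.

Weld metal: throat = 0.707×8 = 5.656 mm, L = 75 mm. φR_n = 0.75 × 0.6 × 480 × 5.656 × 75 = 91.6 kN.
Base metal shear (12 mm plate): yield φR_n = 1.0×0.6×345×12×75 = 186.3 kN; rupture φR_n = 0.75×0.6×450×12×75 = 182.3 kN; take 182.3 kN (rupture).
Tension yield (gross): A_g = 26×12 = 312 mm². φR_n = 0.90 × 345 × 312 = 96.9 kN.
Governing: min(91.6, 182.3, 96.9) = 91.6 kN → weld metal.

91.6 kN (weld metal governs)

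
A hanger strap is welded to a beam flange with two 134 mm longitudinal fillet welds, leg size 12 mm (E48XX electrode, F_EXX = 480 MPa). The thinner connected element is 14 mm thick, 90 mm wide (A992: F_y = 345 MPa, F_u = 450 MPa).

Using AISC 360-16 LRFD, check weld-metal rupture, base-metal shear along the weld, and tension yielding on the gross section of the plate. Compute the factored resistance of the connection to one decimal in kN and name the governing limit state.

391.2 kN (gross-section yield governs)

Weld metal: throat = 0.707×12 = 8.484 mm, L = 2×134 = 268 mm. φR_n = 0.75 × 0.6 × 480 × 8.484 × 268 = 491.1 kN.
Base metal shear (14 mm plate): yield φR_n = 1.0×0.6×345×14×268 = 776.7 kN; rupture φR_n = 0.75×0.6×450×14×268 = 759.8 kN; take 759.8 kN (rupture).
Tension yield (gross): A_g = 90×14 = 1260 mm². φR_n = 0.90 × 345 × 1260 = 391.2 kN.
Governing: min(491.1, 759.8, 391.2) = 391.2 kN → gross-section yield.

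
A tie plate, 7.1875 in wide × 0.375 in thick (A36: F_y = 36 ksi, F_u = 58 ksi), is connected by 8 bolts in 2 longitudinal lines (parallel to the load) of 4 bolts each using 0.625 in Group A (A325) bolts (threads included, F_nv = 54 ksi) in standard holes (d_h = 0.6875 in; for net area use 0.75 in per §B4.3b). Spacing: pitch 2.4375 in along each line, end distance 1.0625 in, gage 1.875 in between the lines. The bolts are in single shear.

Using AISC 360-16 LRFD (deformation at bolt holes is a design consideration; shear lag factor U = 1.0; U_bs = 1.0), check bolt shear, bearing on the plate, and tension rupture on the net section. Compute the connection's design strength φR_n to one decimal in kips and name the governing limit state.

92.8 kips (net-section rupture governs)

Bolt shear: A_b = π(0.625)²/4 = 0.3068 in². φR_n = 0.75 × 54 × 0.3068 × 8 × 1 = 99.4 kips.
Bearing (0.375 in plate, F_u = 58 ksi): end bolts L_c = 1.0625 − 0.6875/2 = 0.71875, R_n = min(1.2×0.71875×0.375×58, 2.4×0.625×0.375×58) = 18.759 kips/bolt; interior L_c = 2.4375 − 0.6875 = 1.75, R_n = 32.625 kips/bolt. φR_n = 0.75 × (2×18.759 + 6×32.625) = 175.0 kips.
Tension rupture (net): A_n = (7.1875 − 2×0.75)×0.375 = 2.1328 in² (U = 1.0, A_e = A_n). φR_n = 0.75 × 58 × 2.1328 = 92.8 kips.
Governing: min(99.4, 175.0, 92.8) = 92.8 kips → net-section rupture.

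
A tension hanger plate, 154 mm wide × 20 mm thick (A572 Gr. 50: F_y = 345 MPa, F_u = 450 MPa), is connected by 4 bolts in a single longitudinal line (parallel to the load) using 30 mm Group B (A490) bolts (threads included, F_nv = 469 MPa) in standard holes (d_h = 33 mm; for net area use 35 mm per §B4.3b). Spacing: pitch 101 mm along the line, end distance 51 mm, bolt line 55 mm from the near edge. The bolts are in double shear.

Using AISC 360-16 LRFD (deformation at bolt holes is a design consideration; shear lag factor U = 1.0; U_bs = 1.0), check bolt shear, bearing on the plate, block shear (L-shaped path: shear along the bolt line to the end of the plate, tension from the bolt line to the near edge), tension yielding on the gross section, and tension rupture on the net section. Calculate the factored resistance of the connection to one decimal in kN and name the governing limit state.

803.3 kN (net-section rupture governs)

Bolt shear: A_b = π(30)²/4 = 706.86 mm². φR_n = 0.75 × 469 × 706.86 × 4 × 2 = 1989.1 kN.
Bearing (20 mm plate, F_u = 450 MPa): end bolts L_c = 51 − 33/2 = 34.5, R_n = min(1.2×34.5×20×450, 2.4×30×20×450) = 372.6 kN/bolt; interior L_c = 101 − 33 = 68, R_n = 648 kN/bolt. φR_n = 0.75 × (1×372.6 + 3×648) = 1737.5 kN.
Block shear: shear path 1×[51+3×101] = 1×354 mm, A_gv = 7080, A_nv = 1×(354 − 3.5×35)×20 = 4630 mm²; tension to near edge: (55 − 0.5×35)×20 = 750 mm². R_n = min(0.6×450×4630, 0.6×345×7080) + 1.0×450×750 = min(1250.1, 1465.6) + 337.5 = 1587.6 kN. φR_n = 0.75 × 1587.6 = 1190.7 kN.
Tension yield (gross): A_g = 154×20 = 3080 mm². φR_n = 0.90 × 345 × 3080 = 956.3 kN.
Tension rupture (net): A_n = (154 − 1×35)×20 = 2380 mm² (U = 1.0, A_e = A_n). φR_n = 0.75 × 450 × 2380 = 803.3 kN.
Governing: min(1989.1, 1737.5, 1190.7, 956.3, 803.3) = 803.3 kN → net-section rupture.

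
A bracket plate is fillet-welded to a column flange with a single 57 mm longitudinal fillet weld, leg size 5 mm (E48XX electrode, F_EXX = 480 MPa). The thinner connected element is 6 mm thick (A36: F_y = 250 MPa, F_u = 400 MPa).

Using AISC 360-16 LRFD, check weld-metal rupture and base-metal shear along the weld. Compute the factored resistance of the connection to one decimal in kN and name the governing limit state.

43.5 kN (weld metal governs)

Weld metal: throat = 0.707×5 = 3.535 mm, L = 57 mm. φR_n = 0.75 × 0.6 × 480 × 3.535 × 57 = 43.5 kN.
Base metal shear (6 mm plate): yield φR_n = 1.0×0.6×250×6×57 = 51.3 kN; rupture φR_n = 0.75×0.6×400×6×57 = 61.6 kN; take 51.3 kN (yield).
Governing: min(43.5, 51.3) = 43.5 kN → weld metal.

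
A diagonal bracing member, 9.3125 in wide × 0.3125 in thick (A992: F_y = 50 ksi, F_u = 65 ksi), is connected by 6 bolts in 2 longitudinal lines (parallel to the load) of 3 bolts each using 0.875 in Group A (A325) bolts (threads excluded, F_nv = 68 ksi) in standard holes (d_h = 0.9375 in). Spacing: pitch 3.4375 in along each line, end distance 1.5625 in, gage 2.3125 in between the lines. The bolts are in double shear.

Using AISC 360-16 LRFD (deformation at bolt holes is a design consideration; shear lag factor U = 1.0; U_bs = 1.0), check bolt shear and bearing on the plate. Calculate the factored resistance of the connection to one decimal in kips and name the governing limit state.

168.0 kips (bearing governs)

Bolt shear: A_b = π(0.875)²/4 = 0.60132 in². φR_n = 0.75 × 68 × 0.60132 × 6 × 2 = 368.0 kips.
Bearing (0.3125 in plate, F_u = 65 ksi): end bolts L_c = 1.5625 − 0.9375/2 = 1.09375, R_n = min(1.2×1.09375×0.3125×65, 2.4×0.875×0.3125×65) = 26.66 kips/bolt; interior L_c = 3.4375 − 0.9375 = 2.5, R_n = 42.656 kips/bolt. φR_n = 0.75 × (2×26.66 + 4×42.656) = 168.0 kips.
Governing: min(368.0, 168.0) = 168.0 kips → bearing.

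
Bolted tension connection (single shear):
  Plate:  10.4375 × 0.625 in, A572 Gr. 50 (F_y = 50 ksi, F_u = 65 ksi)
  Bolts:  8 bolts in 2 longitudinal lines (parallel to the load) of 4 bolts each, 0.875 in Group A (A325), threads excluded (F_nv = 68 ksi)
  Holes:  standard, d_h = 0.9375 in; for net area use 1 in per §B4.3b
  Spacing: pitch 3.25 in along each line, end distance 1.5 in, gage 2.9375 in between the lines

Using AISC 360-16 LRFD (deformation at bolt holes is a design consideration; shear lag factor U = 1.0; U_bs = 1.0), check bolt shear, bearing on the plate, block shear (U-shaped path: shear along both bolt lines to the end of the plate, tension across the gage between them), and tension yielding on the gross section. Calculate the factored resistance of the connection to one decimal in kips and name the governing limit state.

Bolt shear: A_b = π(0.875)²/4 = 0.60132 in². φR_n = 0.75 × 68 × 0.60132 × 8 × 1 = 245.3 kips.
Bearing (0.625 in plate, F_u = 65 ksi): end bolts L_c = 1.5 − 0.9375/2 = 1.03125, R_n = min(1.2×1.03125×0.625×65, 2.4×0.875×0.625×65) = 50.273 kips/bolt; interior L_c = 3.25 − 0.9375 = 2.3125, R_n = 85.313 kips/bolt. φR_n = 0.75 × (2×50.273 + 6×85.313) = 459.3 kips.
Block shear: shear path 2×[1.5+3×3.25] = 2×11.25 in, A_gv = 14.063, A_nv = 2×(11.25 − 3.5×1)×0.625 = 9.6875 in²; tension across gage: (2.9375 − 1×1)×0.625 = 1.2109 in². R_n = min(0.6×65×9.6875, 0.6×50×14.063) + 1.0×65×1.2109 = min(377.81, 421.89) + 78.709 = 456.52 kips. φR_n = 0.75 × 456.52 = 342.4 kips.
Tension yield (gross): A_g = 10.4375×0.625 = 6.5234 in². φR_n = 0.90 × 50 × 6.5234 = 293.6 kips.
Governing: min(245.3, 459.3, 342.4, 293.6) = 245.3 kips → bolt shear.

245.3 kips (bolt shear governs)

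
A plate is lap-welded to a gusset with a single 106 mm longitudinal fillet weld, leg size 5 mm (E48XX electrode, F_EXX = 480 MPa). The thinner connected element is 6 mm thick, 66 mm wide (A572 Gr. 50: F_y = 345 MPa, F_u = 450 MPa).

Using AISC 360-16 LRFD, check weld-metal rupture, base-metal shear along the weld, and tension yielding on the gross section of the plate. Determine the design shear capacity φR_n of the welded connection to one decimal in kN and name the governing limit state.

Weld metal: throat = 0.707×5 = 3.535 mm, L = 106 mm. φR_n = 0.75 × 0.6 × 480 × 3.535 × 106 = 80.9 kN.
Base metal shear (6 mm plate): yield φR_n = 1.0×0.6×345×6×106 = 131.7 kN; rupture φR_n = 0.75×0.6×450×6×106 = 128.8 kN; take 128.8 kN (rupture).
Tension yield (gross): A_g = 66×6 = 396 mm². φR_n = 0.90 × 345 × 396 = 123.0 kN.
Governing: min(80.9, 128.8, 123.0) = 80.9 kN → weld metal.

80.9 kN (weld metal governs)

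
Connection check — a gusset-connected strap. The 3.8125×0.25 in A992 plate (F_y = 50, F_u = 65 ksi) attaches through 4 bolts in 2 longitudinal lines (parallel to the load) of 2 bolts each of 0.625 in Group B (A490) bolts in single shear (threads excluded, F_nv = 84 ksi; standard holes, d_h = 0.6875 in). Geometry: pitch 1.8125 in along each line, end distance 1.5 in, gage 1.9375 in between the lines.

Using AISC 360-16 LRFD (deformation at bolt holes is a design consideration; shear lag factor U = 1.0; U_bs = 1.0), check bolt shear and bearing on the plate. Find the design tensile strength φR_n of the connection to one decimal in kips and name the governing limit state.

66.7 kips (bearing governs)

Bolt shear: A_b = π(0.625)²/4 = 0.3068 in². φR_n = 0.75 × 84 × 0.3068 × 4 × 1 = 77.3 kips.
Bearing (0.25 in plate, F_u = 65 ksi): end bolts L_c = 1.5 − 0.6875/2 = 1.15625, R_n = min(1.2×1.15625×0.25×65, 2.4×0.625×0.25×65) = 22.547 kips/bolt; interior L_c = 1.8125 − 0.6875 = 1.125, R_n = 21.938 kips/bolt. φR_n = 0.75 × (2×22.547 + 2×21.938) = 66.7 kips.
Governing: min(77.3, 66.7) = 66.7 kips → bearing.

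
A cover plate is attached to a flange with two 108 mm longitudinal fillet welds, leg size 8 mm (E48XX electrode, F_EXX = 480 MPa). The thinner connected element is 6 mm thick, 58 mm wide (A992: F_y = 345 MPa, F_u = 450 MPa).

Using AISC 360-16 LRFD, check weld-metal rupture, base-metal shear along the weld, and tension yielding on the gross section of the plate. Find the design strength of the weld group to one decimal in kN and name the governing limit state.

108.1 kN (gross-section yield governs)

Weld metal: throat = 0.707×8 = 5.656 mm, L = 2×108 = 216 mm. φR_n = 0.75 × 0.6 × 480 × 5.656 × 216 = 263.9 kN.
Base metal shear (6 mm plate): yield φR_n = 1.0×0.6×345×6×216 = 268.3 kN; rupture φR_n = 0.75×0.6×450×6×216 = 262.4 kN; take 262.4 kN (rupture).
Tension yield (gross): A_g = 58×6 = 348 mm². φR_n = 0.90 × 345 × 348 = 108.1 kN.
Governing: min(263.9, 262.4, 108.1) = 108.1 kN → gross-section yield.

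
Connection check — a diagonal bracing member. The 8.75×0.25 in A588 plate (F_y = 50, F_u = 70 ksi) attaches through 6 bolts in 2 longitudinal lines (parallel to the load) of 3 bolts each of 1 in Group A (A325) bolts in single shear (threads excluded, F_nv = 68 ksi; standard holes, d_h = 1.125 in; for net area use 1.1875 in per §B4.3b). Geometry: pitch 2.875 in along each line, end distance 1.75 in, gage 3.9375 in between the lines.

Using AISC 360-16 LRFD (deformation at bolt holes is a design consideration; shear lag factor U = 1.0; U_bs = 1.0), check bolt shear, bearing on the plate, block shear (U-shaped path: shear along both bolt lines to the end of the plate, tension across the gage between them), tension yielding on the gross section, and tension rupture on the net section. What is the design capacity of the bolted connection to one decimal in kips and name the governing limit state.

83.7 kips (net-section rupture governs)

Bolt shear: A_b = π(1)²/4 = 0.7854 in². φR_n = 0.75 × 68 × 0.7854 × 6 × 1 = 240.3 kips.
Bearing (0.25 in plate, F_u = 70 ksi): end bolts L_c = 1.75 − 1.125/2 = 1.1875, R_n = min(1.2×1.1875×0.25×70, 2.4×1×0.25×70) = 24.938 kips/bolt; interior L_c = 2.875 − 1.125 = 1.75, R_n = 36.75 kips/bolt. φR_n = 0.75 × (2×24.938 + 4×36.75) = 147.7 kips.
Block shear: shear path 2×[1.75+2×2.875] = 2×7.5 in, A_gv = 3.75, A_nv = 2×(7.5 − 2.5×1.1875)×0.25 = 2.2656 in²; tension across gage: (3.9375 − 1×1.1875)×0.25 = 0.6875 in². R_n = min(0.6×70×2.2656, 0.6×50×3.75) + 1.0×70×0.6875 = min(95.155, 112.5) + 48.125 = 143.28 kips. φR_n = 0.75 × 143.28 = 107.5 kips.
Tension yield (gross): A_g = 8.75×0.25 = 2.1875 in². φR_n = 0.90 × 50 × 2.1875 = 98.4 kips.
Tension rupture (net): A_n = (8.75 − 2×1.1875)×0.25 = 1.5938 in² (U = 1.0, A_e = A_n). φR_n = 0.75 × 70 × 1.5938 = 83.7 kips.
Governing: min(240.3, 147.7, 107.5, 98.4, 83.7) = 83.7 kips → net-section rupture.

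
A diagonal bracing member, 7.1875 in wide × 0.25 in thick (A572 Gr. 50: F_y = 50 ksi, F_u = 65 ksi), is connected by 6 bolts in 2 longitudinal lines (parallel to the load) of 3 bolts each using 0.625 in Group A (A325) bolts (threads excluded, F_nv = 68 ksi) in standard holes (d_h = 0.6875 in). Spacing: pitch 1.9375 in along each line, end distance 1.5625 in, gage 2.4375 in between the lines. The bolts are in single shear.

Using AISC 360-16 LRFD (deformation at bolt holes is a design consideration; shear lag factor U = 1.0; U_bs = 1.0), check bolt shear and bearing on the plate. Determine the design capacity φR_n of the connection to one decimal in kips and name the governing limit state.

93.9 kips (bolt shear governs)

Bolt shear: A_b = π(0.625)²/4 = 0.3068 in². φR_n = 0.75 × 68 × 0.3068 × 6 × 1 = 93.9 kips.
Bearing (0.25 in plate, F_u = 65 ksi): end bolts L_c = 1.5625 − 0.6875/2 = 1.21875, R_n = min(1.2×1.21875×0.25×65, 2.4×0.625×0.25×65) = 23.766 kips/bolt; interior L_c = 1.9375 − 0.6875 = 1.25, R_n = 24.375 kips/bolt. φR_n = 0.75 × (2×23.766 + 4×24.375) = 108.8 kips.
Governing: min(93.9, 108.8) = 93.9 kips → bolt shear.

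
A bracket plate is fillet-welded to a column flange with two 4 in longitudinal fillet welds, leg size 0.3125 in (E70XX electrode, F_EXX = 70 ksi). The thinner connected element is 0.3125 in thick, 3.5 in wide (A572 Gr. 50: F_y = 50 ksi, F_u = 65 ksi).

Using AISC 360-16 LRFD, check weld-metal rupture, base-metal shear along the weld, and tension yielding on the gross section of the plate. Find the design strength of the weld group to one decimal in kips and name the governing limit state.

Weld metal: throat = 0.707×0.3125 = 0.22094 in, L = 2×4 = 8 in. φR_n = 0.75 × 0.6 × 70 × 0.22094 × 8 = 55.7 kips.
Base metal shear (0.3125 in plate): yield φR_n = 1.0×0.6×50×0.3125×8 = 75.0 kips; rupture φR_n = 0.75×0.6×65×0.3125×8 = 73.1 kips; take 73.1 kips (rupture).
Tension yield (gross): A_g = 3.5×0.3125 = 1.0938 in². φR_n = 0.90 × 50 × 1.0938 = 49.2 kips.
Governing: min(55.7, 73.1, 49.2) = 49.2 kips → gross-section yield.

49.2 kips (gross-section yield governs)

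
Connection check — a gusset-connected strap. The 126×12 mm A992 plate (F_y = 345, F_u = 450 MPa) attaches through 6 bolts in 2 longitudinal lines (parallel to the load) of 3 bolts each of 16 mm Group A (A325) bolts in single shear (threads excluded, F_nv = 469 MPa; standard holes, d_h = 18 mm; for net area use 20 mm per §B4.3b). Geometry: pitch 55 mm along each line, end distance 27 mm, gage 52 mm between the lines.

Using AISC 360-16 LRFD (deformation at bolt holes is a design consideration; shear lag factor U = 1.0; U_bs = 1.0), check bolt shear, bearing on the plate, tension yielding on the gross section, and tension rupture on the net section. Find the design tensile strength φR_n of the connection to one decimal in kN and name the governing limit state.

348.3 kN (net-section rupture governs)

Bolt shear: A_b = π(16)²/4 = 201.06 mm². φR_n = 0.75 × 469 × 201.06 × 6 × 1 = 424.3 kN.
Bearing (12 mm plate, F_u = 450 MPa): end bolts L_c = 27 − 18/2 = 18, R_n = min(1.2×18×12×450, 2.4×16×12×450) = 116.64 kN/bolt; interior L_c = 55 − 18 = 37, R_n = 207.36 kN/bolt. φR_n = 0.75 × (2×116.64 + 4×207.36) = 797.0 kN.
Tension yield (gross): A_g = 126×12 = 1512 mm². φR_n = 0.90 × 345 × 1512 = 469.5 kN.
Tension rupture (net): A_n = (126 − 2×20)×12 = 1032 mm² (U = 1.0, A_e = A_n). φR_n = 0.75 × 450 × 1032 = 348.3 kN.
Governing: min(424.3, 797.0, 469.5, 348.3) = 348.3 kN → net-section rupture.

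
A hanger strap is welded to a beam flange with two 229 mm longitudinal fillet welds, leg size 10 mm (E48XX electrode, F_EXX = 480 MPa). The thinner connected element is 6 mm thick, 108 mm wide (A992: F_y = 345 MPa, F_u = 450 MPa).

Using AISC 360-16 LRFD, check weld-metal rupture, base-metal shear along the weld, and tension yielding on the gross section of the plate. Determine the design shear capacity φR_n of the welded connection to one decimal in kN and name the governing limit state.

Weld metal: throat = 0.707×10 = 7.07 mm, L = 2×229 = 458 mm. φR_n = 0.75 × 0.6 × 480 × 7.07 × 458 = 699.4 kN.
Base metal shear (6 mm plate): yield φR_n = 1.0×0.6×345×6×458 = 568.8 kN; rupture φR_n = 0.75×0.6×450×6×458 = 556.5 kN; take 556.5 kN (rupture).
Tension yield (gross): A_g = 108×6 = 648 mm². φR_n = 0.90 × 345 × 648 = 201.2 kN.
Governing: min(699.4, 556.5, 201.2) = 201.2 kN → gross-section yield.

201.2 kN (gross-section yield governs)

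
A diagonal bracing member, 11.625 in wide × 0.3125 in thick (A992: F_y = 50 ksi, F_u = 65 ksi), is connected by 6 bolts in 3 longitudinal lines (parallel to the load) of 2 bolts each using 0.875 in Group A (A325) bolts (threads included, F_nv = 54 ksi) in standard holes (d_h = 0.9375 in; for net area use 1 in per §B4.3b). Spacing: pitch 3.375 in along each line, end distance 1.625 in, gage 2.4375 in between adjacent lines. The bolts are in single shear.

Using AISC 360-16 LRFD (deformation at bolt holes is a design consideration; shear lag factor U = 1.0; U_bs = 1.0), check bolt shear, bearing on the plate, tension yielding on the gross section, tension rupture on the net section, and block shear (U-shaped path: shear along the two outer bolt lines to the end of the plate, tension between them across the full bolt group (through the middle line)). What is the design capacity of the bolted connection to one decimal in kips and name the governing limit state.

Bolt shear: A_b = π(0.875)²/4 = 0.60132 in². φR_n = 0.75 × 54 × 0.60132 × 6 × 1 = 146.1 kips.
Bearing (0.3125 in plate, F_u = 65 ksi): end bolts L_c = 1.625 − 0.9375/2 = 1.15625, R_n = min(1.2×1.15625×0.3125×65, 2.4×0.875×0.3125×65) = 28.184 kips/bolt; interior L_c = 3.375 − 0.9375 = 2.4375, R_n = 42.656 kips/bolt. φR_n = 0.75 × (3×28.184 + 3×42.656) = 159.4 kips.
Tension yield (gross): A_g = 11.625×0.3125 = 3.6328 in². φR_n = 0.90 × 50 × 3.6328 = 163.5 kips.
Tension rupture (net): A_n = (11.625 − 3×1)×0.3125 = 2.6953 in² (U = 1.0, A_e = A_n). φR_n = 0.75 × 65 × 2.6953 = 131.4 kips.
Block shear: shear path 2×[1.625+1×3.375] = 2×5 in, A_gv = 3.125, A_nv = 2×(5 − 1.5×1)×0.3125 = 2.1875 in²; tension across gage: (4.875 − 2×1)×0.3125 = 0.89844 in². R_n = min(0.6×65×2.1875, 0.6×50×3.125) + 1.0×65×0.89844 = min(85.313, 93.75) + 58.399 = 143.71 kips. φR_n = 0.75 × 143.71 = 107.8 kips.
Governing: min(146.1, 159.4, 163.5, 131.4, 107.8) = 107.8 kips → block shear.

107.8 kips (block shear governs)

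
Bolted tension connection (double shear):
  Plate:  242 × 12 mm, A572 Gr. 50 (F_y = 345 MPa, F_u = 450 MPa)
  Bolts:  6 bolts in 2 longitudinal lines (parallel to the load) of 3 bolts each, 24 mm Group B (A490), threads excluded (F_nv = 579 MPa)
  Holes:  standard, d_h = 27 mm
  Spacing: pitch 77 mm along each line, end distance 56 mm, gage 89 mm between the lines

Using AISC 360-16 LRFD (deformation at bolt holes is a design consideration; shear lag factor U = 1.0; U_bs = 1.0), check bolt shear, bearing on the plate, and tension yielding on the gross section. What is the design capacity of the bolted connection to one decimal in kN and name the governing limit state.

Bolt shear: A_b = π(24)²/4 = 452.39 mm². φR_n = 0.75 × 579 × 452.39 × 6 × 2 = 2357.4 kN.
Bearing (12 mm plate, F_u = 450 MPa): end bolts L_c = 56 − 27/2 = 42.5, R_n = min(1.2×42.5×12×450, 2.4×24×12×450) = 275.4 kN/bolt; interior L_c = 77 − 27 = 50, R_n = 311.04 kN/bolt. φR_n = 0.75 × (2×275.4 + 4×311.04) = 1346.2 kN.
Tension yield (gross): A_g = 242×12 = 2904 mm². φR_n = 0.90 × 345 × 2904 = 901.7 kN.
Governing: min(2357.4, 1346.2, 901.7) = 901.7 kN → gross-section yield.

901.7 kN (gross-section yield governs)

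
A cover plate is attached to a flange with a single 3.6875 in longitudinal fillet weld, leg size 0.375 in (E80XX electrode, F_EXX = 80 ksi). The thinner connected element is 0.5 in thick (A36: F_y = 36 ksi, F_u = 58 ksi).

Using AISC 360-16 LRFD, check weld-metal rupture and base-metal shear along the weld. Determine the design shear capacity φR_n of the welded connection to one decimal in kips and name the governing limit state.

Weld metal: throat = 0.707×0.375 = 0.26513 in, L = 3.6875 in. φR_n = 0.75 × 0.6 × 80 × 0.26513 × 3.6875 = 35.2 kips.
Base metal shear (0.5 in plate): yield φR_n = 1.0×0.6×36×0.5×3.6875 = 39.8 kips; rupture φR_n = 0.75×0.6×58×0.5×3.6875 = 48.1 kips; take 39.8 kips (yield).
Governing: min(35.2, 39.8) = 35.2 kips → weld metal.

35.2 kips (weld metal governs)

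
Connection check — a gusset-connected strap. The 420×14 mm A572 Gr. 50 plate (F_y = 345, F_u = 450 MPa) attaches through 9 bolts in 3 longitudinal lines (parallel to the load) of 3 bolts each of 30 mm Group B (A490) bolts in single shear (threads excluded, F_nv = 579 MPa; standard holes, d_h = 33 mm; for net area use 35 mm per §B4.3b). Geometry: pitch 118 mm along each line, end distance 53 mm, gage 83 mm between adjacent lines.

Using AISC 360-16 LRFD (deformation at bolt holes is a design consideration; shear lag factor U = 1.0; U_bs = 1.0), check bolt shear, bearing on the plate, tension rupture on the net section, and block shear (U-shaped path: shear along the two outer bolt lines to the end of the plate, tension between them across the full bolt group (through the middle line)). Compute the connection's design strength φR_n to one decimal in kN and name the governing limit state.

Bolt shear: A_b = π(30)²/4 = 706.86 mm². φR_n = 0.75 × 579 × 706.86 × 9 × 1 = 2762.6 kN.
Bearing (14 mm plate, F_u = 450 MPa): end bolts L_c = 53 − 33/2 = 36.5, R_n = min(1.2×36.5×14×450, 2.4×30×14×450) = 275.94 kN/bolt; interior L_c = 118 − 33 = 85, R_n = 453.6 kN/bolt. φR_n = 0.75 × (3×275.94 + 6×453.6) = 2662.1 kN.
Tension rupture (net): A_n = (420 − 3×35)×14 = 4410 mm² (U = 1.0, A_e = A_n). φR_n = 0.75 × 450 × 4410 = 1488.4 kN.
Block shear: shear path 2×[53+2×118] = 2×289 mm, A_gv = 8092, A_nv = 2×(289 − 2.5×35)×14 = 5642 mm²; tension across gage: (166 − 2×35)×14 = 1344 mm². R_n = min(0.6×450×5642, 0.6×345×8092) + 1.0×450×1344 = min(1523.3, 1675) + 604.8 = 2128.1 kN. φR_n = 0.75 × 2128.1 = 1596.1 kN.
Governing: min(2762.6, 2662.1, 1488.4, 1596.1) = 1488.4 kN → net-section rupture.

1488.4 kN (net-section rupture governs)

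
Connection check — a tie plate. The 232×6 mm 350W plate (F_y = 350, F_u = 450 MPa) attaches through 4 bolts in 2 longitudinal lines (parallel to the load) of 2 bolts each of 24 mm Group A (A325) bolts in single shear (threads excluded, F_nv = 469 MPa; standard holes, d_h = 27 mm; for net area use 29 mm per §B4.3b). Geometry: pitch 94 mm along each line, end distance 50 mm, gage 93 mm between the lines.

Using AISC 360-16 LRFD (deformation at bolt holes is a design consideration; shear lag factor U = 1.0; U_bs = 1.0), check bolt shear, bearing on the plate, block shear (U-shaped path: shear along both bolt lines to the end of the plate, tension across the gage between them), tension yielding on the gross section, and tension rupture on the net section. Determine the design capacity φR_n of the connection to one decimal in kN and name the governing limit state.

Bolt shear: A_b = π(24)²/4 = 452.39 mm². φR_n = 0.75 × 469 × 452.39 × 4 × 1 = 636.5 kN.
Bearing (6 mm plate, F_u = 450 MPa): end bolts L_c = 50 − 27/2 = 36.5, R_n = min(1.2×36.5×6×450, 2.4×24×6×450) = 118.26 kN/bolt; interior L_c = 94 − 27 = 67, R_n = 155.52 kN/bolt. φR_n = 0.75 × (2×118.26 + 2×155.52) = 410.7 kN.
Block shear: shear path 2×[50+1×94] = 2×144 mm, A_gv = 1728, A_nv = 2×(144 − 1.5×29)×6 = 1206 mm²; tension across gage: (93 − 1×29)×6 = 384 mm². R_n = min(0.6×450×1206, 0.6×350×1728) + 1.0×450×384 = min(325.62, 362.88) + 172.8 = 498.42 kN. φR_n = 0.75 × 498.42 = 373.8 kN.
Tension yield (gross): A_g = 232×6 = 1392 mm². φR_n = 0.90 × 350 × 1392 = 438.5 kN.
Tension rupture (net): A_n = (232 − 2×29)×6 = 1044 mm² (U = 1.0, A_e = A_n). φR_n = 0.75 × 450 × 1044 = 352.4 kN.
Governing: min(636.5, 410.7, 373.8, 438.5, 352.4) = 352.4 kN → net-section rupture.

352.4 kN (net-section rupture governs)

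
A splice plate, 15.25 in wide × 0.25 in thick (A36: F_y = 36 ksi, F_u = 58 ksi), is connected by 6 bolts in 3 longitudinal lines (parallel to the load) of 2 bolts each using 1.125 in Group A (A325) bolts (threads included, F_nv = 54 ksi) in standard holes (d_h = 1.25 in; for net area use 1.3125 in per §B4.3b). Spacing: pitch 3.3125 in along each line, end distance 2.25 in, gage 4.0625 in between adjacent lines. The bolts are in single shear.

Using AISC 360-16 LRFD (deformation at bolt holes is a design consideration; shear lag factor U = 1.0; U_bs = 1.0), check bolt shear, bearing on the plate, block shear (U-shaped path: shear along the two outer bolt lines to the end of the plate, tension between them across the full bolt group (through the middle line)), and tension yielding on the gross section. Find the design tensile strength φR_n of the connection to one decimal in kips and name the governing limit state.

Bolt shear: A_b = π(1.125)²/4 = 0.99402 in². φR_n = 0.75 × 54 × 0.99402 × 6 × 1 = 241.5 kips.
Bearing (0.25 in plate, F_u = 58 ksi): end bolts L_c = 2.25 − 1.25/2 = 1.625, R_n = min(1.2×1.625×0.25×58, 2.4×1.125×0.25×58) = 28.275 kips/bolt; interior L_c = 3.3125 − 1.25 = 2.0625, R_n = 35.888 kips/bolt. φR_n = 0.75 × (3×28.275 + 3×35.888) = 144.4 kips.
Block shear: shear path 2×[2.25+1×3.3125] = 2×5.5625 in, A_gv = 2.7813, A_nv = 2×(5.5625 − 1.5×1.3125)×0.25 = 1.7969 in²; tension across gage: (8.125 − 2×1.3125)×0.25 = 1.375 in². R_n = min(0.6×58×1.7969, 0.6×36×2.7813) + 1.0×58×1.375 = min(62.532, 60.076) + 79.75 = 139.83 kips. φR_n = 0.75 × 139.83 = 104.9 kips.
Tension yield (gross): A_g = 15.25×0.25 = 3.8125 in². φR_n = 0.90 × 36 × 3.8125 = 123.5 kips.
Governing: min(241.5, 144.4, 104.9, 123.5) = 104.9 kips → block shear.

104.9 kips (block shear governs)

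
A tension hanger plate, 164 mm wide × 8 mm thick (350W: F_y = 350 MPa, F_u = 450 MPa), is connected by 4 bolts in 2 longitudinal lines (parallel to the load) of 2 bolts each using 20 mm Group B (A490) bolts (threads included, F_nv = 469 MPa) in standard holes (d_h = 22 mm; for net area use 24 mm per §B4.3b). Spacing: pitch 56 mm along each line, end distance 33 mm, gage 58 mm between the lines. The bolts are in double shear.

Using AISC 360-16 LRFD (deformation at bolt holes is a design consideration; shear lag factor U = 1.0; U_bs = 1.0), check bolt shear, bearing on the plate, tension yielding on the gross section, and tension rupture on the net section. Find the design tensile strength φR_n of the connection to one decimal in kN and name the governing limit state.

Bolt shear: A_b = π(20)²/4 = 314.16 mm². φR_n = 0.75 × 469 × 314.16 × 4 × 2 = 884.0 kN.
Bearing (8 mm plate, F_u = 450 MPa): end bolts L_c = 33 − 22/2 = 22, R_n = min(1.2×22×8×450, 2.4×20×8×450) = 95.04 kN/bolt; interior L_c = 56 − 22 = 34, R_n = 146.88 kN/bolt. φR_n = 0.75 × (2×95.04 + 2×146.88) = 362.9 kN.
Tension yield (gross): A_g = 164×8 = 1312 mm². φR_n = 0.90 × 350 × 1312 = 413.3 kN.
Tension rupture (net): A_n = (164 − 2×24)×8 = 928 mm² (U = 1.0, A_e = A_n). φR_n = 0.75 × 450 × 928 = 313.2 kN.
Governing: min(884.0, 362.9, 413.3, 313.2) = 313.2 kN → net-section rupture.

313.2 kN (net-section rupture governs)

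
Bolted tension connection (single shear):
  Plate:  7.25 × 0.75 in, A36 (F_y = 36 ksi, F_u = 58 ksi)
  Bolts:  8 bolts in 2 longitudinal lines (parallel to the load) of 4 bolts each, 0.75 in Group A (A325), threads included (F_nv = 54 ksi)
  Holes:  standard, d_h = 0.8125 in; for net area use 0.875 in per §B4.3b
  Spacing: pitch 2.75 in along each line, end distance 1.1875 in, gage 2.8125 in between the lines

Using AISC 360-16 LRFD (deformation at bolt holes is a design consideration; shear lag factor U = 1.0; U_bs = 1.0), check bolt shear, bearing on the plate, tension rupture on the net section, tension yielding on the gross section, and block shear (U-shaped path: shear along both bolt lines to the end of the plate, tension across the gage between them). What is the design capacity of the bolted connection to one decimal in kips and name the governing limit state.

143.1 kips (bolt shear governs)

Bolt shear: A_b = π(0.75)²/4 = 0.44179 in². φR_n = 0.75 × 54 × 0.44179 × 8 × 1 = 143.1 kips.
Bearing (0.75 in plate, F_u = 58 ksi): end bolts L_c = 1.1875 − 0.8125/2 = 0.78125, R_n = min(1.2×0.78125×0.75×58, 2.4×0.75×0.75×58) = 40.781 kips/bolt; interior L_c = 2.75 − 0.8125 = 1.9375, R_n = 78.3 kips/bolt. φR_n = 0.75 × (2×40.781 + 6×78.3) = 413.5 kips.
Tension rupture (net): A_n = (7.25 − 2×0.875)×0.75 = 4.125 in² (U = 1.0, A_e = A_n). φR_n = 0.75 × 58 × 4.125 = 179.4 kips.
Tension yield (gross): A_g = 7.25×0.75 = 5.4375 in². φR_n = 0.90 × 36 × 5.4375 = 176.2 kips.
Block shear: shear path 2×[1.1875+3×2.75] = 2×9.4375 in, A_gv = 14.156, A_nv = 2×(9.4375 − 3.5×0.875)×0.75 = 9.5625 in²; tension across gage: (2.8125 − 1×0.875)×0.75 = 1.4531 in². R_n = min(0.6×58×9.5625, 0.6×36×14.156) + 1.0×58×1.4531 = min(332.78, 305.77) + 84.28 = 390.05 kips. φR_n = 0.75 × 390.05 = 292.5 kips.
Governing: min(143.1, 413.5, 179.4, 176.2, 292.5) = 143.1 kips → bolt shear.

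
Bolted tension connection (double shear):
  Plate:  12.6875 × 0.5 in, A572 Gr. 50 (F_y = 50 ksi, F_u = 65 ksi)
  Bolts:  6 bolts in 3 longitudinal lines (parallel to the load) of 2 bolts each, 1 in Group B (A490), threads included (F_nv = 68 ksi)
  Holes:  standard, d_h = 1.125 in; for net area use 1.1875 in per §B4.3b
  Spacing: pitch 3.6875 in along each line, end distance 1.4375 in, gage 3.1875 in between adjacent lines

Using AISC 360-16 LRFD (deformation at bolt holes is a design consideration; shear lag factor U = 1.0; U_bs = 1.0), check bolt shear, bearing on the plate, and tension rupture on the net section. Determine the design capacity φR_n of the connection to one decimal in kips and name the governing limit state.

Bolt shear: A_b = π(1)²/4 = 0.7854 in². φR_n = 0.75 × 68 × 0.7854 × 6 × 2 = 480.7 kips.
Bearing (0.5 in plate, F_u = 65 ksi): end bolts L_c = 1.4375 − 1.125/2 = 0.875, R_n = min(1.2×0.875×0.5×65, 2.4×1×0.5×65) = 34.125 kips/bolt; interior L_c = 3.6875 − 1.125 = 2.5625, R_n = 78 kips/bolt. φR_n = 0.75 × (3×34.125 + 3×78) = 252.3 kips.
Tension rupture (net): A_n = (12.6875 − 3×1.1875)×0.5 = 4.5625 in² (U = 1.0, A_e = A_n). φR_n = 0.75 × 65 × 4.5625 = 222.4 kips.
Governing: min(480.7, 252.3, 222.4) = 222.4 kips → net-section rupture.

222.4 kips (net-section rupture governs)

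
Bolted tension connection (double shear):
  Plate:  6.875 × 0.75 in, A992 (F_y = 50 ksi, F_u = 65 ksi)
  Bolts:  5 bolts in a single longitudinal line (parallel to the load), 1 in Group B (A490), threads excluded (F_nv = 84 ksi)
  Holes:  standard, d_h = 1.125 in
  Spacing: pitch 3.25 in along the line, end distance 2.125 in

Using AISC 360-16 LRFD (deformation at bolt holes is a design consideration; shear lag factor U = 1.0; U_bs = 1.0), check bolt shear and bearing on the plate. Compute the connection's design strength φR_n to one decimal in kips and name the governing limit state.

419.6 kips (bearing governs)

Bolt shear: A_b = π(1)²/4 = 0.7854 in². φR_n = 0.75 × 84 × 0.7854 × 5 × 2 = 494.8 kips.
Bearing (0.75 in plate, F_u = 65 ksi): end bolts L_c = 2.125 − 1.125/2 = 1.5625, R_n = min(1.2×1.5625×0.75×65, 2.4×1×0.75×65) = 91.406 kips/bolt; interior L_c = 3.25 − 1.125 = 2.125, R_n = 117 kips/bolt. φR_n = 0.75 × (1×91.406 + 4×117) = 419.6 kips.
Governing: min(494.8, 419.6) = 419.6 kips → bearing.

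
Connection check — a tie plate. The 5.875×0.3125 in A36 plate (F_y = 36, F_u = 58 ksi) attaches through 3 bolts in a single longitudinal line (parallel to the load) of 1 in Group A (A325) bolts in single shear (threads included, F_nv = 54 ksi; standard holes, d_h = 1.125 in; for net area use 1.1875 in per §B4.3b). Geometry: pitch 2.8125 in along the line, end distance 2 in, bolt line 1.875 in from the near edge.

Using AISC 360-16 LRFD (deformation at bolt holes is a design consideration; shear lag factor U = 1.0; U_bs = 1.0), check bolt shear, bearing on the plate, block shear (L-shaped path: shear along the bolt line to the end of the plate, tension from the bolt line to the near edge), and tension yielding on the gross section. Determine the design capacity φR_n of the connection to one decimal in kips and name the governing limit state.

55.4 kips (block shear governs)

Bolt shear: A_b = π(1)²/4 = 0.7854 in². φR_n = 0.75 × 54 × 0.7854 × 3 × 1 = 95.4 kips.
Bearing (0.3125 in plate, F_u = 58 ksi): end bolts L_c = 2 − 1.125/2 = 1.4375, R_n = min(1.2×1.4375×0.3125×58, 2.4×1×0.3125×58) = 31.266 kips/bolt; interior L_c = 2.8125 − 1.125 = 1.6875, R_n = 36.703 kips/bolt. φR_n = 0.75 × (1×31.266 + 2×36.703) = 78.5 kips.
Block shear: shear path 1×[2+2×2.8125] = 1×7.625 in, A_gv = 2.3828, A_nv = 1×(7.625 − 2.5×1.1875)×0.3125 = 1.4551 in²; tension to near edge: (1.875 − 0.5×1.1875)×0.3125 = 0.40039 in². R_n = min(0.6×58×1.4551, 0.6×36×2.3828) + 1.0×58×0.40039 = min(50.637, 51.468) + 23.223 = 73.86 kips. φR_n = 0.75 × 73.86 = 55.4 kips.
Tension yield (gross): A_g = 5.875×0.3125 = 1.8359 in². φR_n = 0.90 × 36 × 1.8359 = 59.5 kips.
Governing: min(95.4, 78.5, 55.4, 59.5) = 55.4 kips → block shear.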